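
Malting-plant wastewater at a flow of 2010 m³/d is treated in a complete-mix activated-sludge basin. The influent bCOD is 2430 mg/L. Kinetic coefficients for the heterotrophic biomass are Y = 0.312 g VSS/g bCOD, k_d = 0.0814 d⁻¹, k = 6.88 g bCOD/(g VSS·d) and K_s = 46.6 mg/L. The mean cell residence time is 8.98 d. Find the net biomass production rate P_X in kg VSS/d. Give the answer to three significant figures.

P_X ≈ 879 kg VSS/d

Effluent substrate depends only on kinetics and SRT: S = K_s(1 + k_d θ_c) / [θ_c(Yk − k_d) − 1] = 46.6 × (1 + 0.0814 × 8.98) / [8.98 × (0.312 × 6.88 − 0.0814) − 1] = 80.66 / 17.55 = 4.597 mg/L.
Y_obs = Y / (1 + k_d θ_c) = 0.312 / (1 + 0.0814 × 8.98) = 0.312 / 1.731 = 0.1802.
Q·(S₀ − S) = 2010 × (2430 − 4.60) × 10⁻³ = 4875 kg/d removed.
P_X = Y_obs · Q(S₀ − S) = 0.1802 × 4875 = 878.7 kg VSS/d.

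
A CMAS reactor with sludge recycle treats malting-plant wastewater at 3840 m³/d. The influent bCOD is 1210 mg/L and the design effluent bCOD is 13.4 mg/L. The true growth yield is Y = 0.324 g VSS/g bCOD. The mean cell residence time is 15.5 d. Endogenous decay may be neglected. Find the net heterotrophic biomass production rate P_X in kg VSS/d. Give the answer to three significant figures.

P_X ≈ 1490 kg VSS/d

Since k_d ≈ 0, Y_obs = Y = 0.324 g VSS/g bCOD.
Mass of bCOD removed per day: Q(S₀ − S) = 3840 × 1197 g/m³ = 4595 kg/d.
So the net sludge growth is P_X = 0.3240 × 4595 = 1489 kg VSS/d.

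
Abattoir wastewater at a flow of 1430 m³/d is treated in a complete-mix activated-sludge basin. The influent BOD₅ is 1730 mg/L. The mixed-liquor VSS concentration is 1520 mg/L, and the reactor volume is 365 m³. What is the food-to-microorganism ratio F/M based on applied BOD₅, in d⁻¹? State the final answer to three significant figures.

F/M ≈ 4.46 d⁻¹

F/M = applied load / biomass = Q·S₀/(V·X) = 1430 × 1730 / (365.0 × 1520) = 4.459 d⁻¹.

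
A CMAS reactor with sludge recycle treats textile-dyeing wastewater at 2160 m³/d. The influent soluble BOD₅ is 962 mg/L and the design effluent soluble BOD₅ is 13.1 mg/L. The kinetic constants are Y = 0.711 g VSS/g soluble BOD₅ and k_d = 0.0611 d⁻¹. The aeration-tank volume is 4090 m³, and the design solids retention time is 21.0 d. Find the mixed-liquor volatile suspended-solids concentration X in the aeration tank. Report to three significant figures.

X ≈ 3280 mg/L

Solving the biomass balance for X: X = Y Q (S₀−S) θ_c / [V (1+k_d θ_c)] = 0.711 × 2160 × (962 − 13.1) × 21.0 / [4090 × (1 + 0.0611 × 21.0)] = 3277 mg/L.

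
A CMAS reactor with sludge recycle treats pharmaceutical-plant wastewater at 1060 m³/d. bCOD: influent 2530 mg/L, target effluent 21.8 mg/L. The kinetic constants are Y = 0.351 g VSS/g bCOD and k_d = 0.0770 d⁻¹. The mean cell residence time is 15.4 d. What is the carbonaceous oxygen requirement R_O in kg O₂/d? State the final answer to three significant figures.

R_O ≈ 2050 kg O₂/d

Y_obs = Y / (1 + k_d θ_c) = 0.351 / (1 + 0.0770 × 15.4) = 0.351 / 2.186 = 0.1606.
Substrate removed = Q·(S₀ − S) = 1060 m³/d × (2530 − 21.8) g/m³ = 2.66×10^6 g/d = 2659 kg/d.
P_X = Y_obs·Q·(S₀ − S) = 0.1606 × 2659 = 426.9 kg VSS/d.
Carbonaceous O₂ demand = substrate oxidised − cell-mass equivalent = 2659 − 1.42 × 426.9 = 2052 kg O₂/d.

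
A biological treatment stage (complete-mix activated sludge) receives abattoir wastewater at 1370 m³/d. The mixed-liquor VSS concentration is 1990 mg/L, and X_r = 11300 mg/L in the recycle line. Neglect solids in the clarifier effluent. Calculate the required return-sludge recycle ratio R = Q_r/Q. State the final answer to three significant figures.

Mass balance around the secondary clarifier (neglecting effluent solids): R = X / (X_r − X) = 1990 / (11300 − 1990) = 0.2137.

R ≈ 0.214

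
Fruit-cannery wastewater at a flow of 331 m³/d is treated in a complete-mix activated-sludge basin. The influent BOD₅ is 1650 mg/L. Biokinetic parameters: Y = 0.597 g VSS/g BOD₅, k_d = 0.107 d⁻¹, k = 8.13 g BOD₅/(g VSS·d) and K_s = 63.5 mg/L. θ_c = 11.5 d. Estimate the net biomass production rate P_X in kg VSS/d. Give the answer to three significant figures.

P_X ≈ 146 kg VSS/d

Effluent substrate depends only on kinetics and SRT: S = K_s(1 + k_d θ_c) / [θ_c(Yk − k_d) − 1] = 63.5 × (1 + 0.107 × 11.5) / [11.5 × (0.597 × 8.13 − 0.107) − 1] = 141.6 / 53.59 = 2.643 mg/L.
Correct the yield for decay: Y_obs = Y/(1 + k_d θ_c) = 0.597 / (1 + 0.107 × 11.5) = 0.597 / 2.231 = 0.2677.
Mass of BOD₅ removed per day: Q(S₀ − S) = 331 × 1647 g/m³ = 545.3 kg/d.
So the net sludge growth is P_X = 0.2677 × 545.3 = 145.9 kg VSS/d.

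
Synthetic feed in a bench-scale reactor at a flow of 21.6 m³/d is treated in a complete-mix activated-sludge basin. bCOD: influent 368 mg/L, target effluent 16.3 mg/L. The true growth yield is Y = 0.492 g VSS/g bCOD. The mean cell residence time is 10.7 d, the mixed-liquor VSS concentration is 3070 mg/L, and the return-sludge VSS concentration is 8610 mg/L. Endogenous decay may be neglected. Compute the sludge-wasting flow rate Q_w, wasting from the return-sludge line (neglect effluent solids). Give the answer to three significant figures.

Q_w ≈ 0.434 m³/d

With k_d = 0 the design equation reduces to V = Y Q (S₀−S) θ_c / X = 0.492 × 21.6 × (368 − 16.3) × 10.7 / 3070 = 13.03 m³.
Q_w = (V·X)/(θ_c X_r) = 13.03 × 3070 / (10.7 × 8610) = 0.4341 m³/d.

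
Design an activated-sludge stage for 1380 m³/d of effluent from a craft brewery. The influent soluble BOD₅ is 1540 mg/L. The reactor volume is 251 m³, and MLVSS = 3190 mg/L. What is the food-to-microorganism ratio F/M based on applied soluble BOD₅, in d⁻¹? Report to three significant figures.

F/M ≈ 2.65 d⁻¹

F/M = applied load / biomass = Q·S₀/(V·X) = 1380 × 1540 / (251.0 × 3190) = 2.654 d⁻¹.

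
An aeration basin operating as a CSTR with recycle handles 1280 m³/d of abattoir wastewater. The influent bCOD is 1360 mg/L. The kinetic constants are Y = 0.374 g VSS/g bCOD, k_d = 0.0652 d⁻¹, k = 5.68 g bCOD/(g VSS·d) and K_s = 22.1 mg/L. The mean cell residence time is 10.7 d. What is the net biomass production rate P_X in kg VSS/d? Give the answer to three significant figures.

From the Monod/SRT balance for a CMAS, S = K_s·(1+k_d θ_c)/[θ_c·(Y k − k_d) − 1] = 22.1 × (1 + 0.0652 × 10.7) / [10.7 × (0.374 × 5.68 − 0.0652) − 1] = 37.52 / 21.03 = 1.784 mg/L.
Correct the yield for decay: Y_obs = Y/(1 + k_d θ_c) = 0.374 / (1 + 0.0652 × 10.7) = 0.374 / 1.698 = 0.2203.
Mass of bCOD removed per day: Q(S₀ − S) = 1280 × 1358 g/m³ = 1739 kg/d.
Biomass produced: P_X = Y_obs·Q·ΔS = 0.2203 × 1739 ≈ 383.0 kg VSS/d.

P_X ≈ 383 kg VSS/d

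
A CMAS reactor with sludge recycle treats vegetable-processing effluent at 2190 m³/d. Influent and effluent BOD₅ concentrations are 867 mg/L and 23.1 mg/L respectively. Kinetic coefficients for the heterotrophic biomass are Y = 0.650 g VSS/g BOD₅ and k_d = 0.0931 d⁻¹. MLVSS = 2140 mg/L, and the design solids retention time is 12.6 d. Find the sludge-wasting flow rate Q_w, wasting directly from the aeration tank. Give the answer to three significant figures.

Q_w ≈ 258 m³/d

Steady-state biomass mass balance: V·X·(1 + k_d·θ_c) = Y·Q·(S₀ − S)·θ_c, so V = 0.650 × 2190 × (867 − 23.1) × 12.6 / [2140 × (1 + 0.0931 × 12.6)] = 1.51×10^7 / 4650 = 3255 m³.
Wasting from the aeration tank: Q_w = V / θ_c = 3255 / 12.6 = 258.3 m³/d.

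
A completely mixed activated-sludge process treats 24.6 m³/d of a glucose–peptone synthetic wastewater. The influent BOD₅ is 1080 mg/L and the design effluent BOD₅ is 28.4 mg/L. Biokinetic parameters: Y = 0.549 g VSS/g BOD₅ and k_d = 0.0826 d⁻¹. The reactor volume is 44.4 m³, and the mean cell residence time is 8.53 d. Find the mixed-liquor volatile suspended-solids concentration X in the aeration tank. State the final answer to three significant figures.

X ≈ 1600 mg/L

From V·X·(1 + k_d·θ_c) = Y·Q·(S₀ − S)·θ_c: X = 0.549 × 24.6 × (1080 − 28.4) × 8.53 / [44.4 × (1 + 0.0826 × 8.53)] = 1601 mg/L.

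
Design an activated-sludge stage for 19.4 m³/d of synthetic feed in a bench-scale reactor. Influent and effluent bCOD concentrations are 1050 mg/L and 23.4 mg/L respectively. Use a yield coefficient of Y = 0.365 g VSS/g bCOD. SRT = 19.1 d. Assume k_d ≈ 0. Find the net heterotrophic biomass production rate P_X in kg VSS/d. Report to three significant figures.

With endogenous decay neglected, the observed yield equals the true yield: Y_obs = Y = 0.365 g VSS/g bCOD.
Substrate removed = Q·(S₀ − S) = 19.4 m³/d × (1050 − 23.4) g/m³ = 1.99×10^4 g/d = 19.92 kg/d.
Biomass produced: P_X = Y_obs·Q·ΔS = 0.3650 × 19.92 ≈ 7.269 kg VSS/d.

P_X ≈ 7.27 kg VSS/d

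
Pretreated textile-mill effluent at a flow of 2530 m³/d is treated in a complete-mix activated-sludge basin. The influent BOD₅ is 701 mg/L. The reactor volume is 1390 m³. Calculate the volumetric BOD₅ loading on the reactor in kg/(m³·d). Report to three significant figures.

L_v ≈ 1.28 kg BOD₅/(m³·d)

Volumetric loading L_v = Q·S₀ / V = 2530 × 701 g/m³ / 1390 m³ = 1276 g/(m³·d) = 1.276 kg BOD₅/(m³·d).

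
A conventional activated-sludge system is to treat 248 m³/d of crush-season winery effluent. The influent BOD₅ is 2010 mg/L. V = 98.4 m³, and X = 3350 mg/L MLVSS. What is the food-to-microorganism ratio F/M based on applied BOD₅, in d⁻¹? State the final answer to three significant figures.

F/M ≈ 1.51 d⁻¹

F/M = applied load / biomass = Q·S₀/(V·X) = 248 × 2010 / (98.40 × 3350) = 1.512 d⁻¹.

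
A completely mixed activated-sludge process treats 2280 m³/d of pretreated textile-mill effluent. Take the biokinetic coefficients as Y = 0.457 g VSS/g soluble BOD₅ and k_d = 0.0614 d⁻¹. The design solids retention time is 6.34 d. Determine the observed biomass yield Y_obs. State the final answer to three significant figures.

Y_obs ≈ 0.329 g VSS/g soluble BOD₅

Observed yield with endogenous decay: Y_obs = Y / (1 + k_d·θ_c) = 0.457 / (1 + 0.0614 × 6.34) = 0.457 / 1.389 = 0.3289 g VSS/g soluble BOD₅.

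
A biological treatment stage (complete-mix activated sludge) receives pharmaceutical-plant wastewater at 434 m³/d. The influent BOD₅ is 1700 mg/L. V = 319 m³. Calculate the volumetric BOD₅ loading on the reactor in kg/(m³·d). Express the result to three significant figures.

L_v = Q S₀ / V = 434 × 1700 × 10⁻³ / 319.0 = 2.313 kg/(m³·d).

L_v ≈ 2.31 kg BOD₅/(m³·d)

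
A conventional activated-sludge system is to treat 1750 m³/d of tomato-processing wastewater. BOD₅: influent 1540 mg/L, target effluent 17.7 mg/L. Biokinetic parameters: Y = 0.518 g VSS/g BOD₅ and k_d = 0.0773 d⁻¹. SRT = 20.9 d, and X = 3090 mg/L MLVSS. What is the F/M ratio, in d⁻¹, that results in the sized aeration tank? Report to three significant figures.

F/M ≈ 0.244 d⁻¹

From the SRT design equation V = Y Q (S₀−S) θ_c / [X (1 + k_d θ_c)] = 0.518 × 1750 × (1540 − 17.7) × 20.9 / [3090 × (1 + 0.0773 × 20.9)] = 2.88×10^7 / 8082 = 3569 m³.
Food-to-microorganism ratio F/M = Q S₀ / (V X) = 1750 × 1540 / (3569 × 3090) = 0.2444 d⁻¹.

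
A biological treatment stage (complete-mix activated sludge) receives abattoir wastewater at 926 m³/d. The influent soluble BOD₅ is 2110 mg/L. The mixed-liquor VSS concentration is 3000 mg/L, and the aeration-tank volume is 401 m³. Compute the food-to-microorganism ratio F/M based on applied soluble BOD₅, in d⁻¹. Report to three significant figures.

Food-to-microorganism ratio F/M = Q S₀ / (V X) = 926 × 2110 / (401.0 × 3000) = 1.624 d⁻¹.

F/M ≈ 1.62 d⁻¹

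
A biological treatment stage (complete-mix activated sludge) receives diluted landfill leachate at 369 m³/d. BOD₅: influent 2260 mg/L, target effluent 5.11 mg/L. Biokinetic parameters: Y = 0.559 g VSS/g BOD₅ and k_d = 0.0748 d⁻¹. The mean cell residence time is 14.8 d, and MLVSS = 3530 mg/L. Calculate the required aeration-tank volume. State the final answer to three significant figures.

V ≈ 926 m³

From the SRT design equation V = Y Q (S₀−S) θ_c / [X (1 + k_d θ_c)] = 0.559 × 369 × (2260 − 5.11) × 14.8 / [3530 × (1 + 0.0748 × 14.8)] = 6.88×10^6 / 7438 = 925.5 m³.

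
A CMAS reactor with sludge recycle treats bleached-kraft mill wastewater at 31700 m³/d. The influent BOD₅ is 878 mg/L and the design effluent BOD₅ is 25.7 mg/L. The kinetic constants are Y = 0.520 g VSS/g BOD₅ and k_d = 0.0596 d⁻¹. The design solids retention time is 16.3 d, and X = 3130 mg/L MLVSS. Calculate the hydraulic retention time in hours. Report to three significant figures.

τ ≈ 28.1 h

Rearranging the biomass balance for a CMAS with decay, V = Y·Q·ΔS·θ_c / [X·(1+k_d θ_c)] = 0.520 × 31700 × (878 − 25.7) × 16.3 / [3130 × (1 + 0.0596 × 16.3)] = 2.29×10^8 / 6171 = 37111 m³.
HRT = V/Q = 37111 m³ / 31700 m³·d⁻¹ = 1.171 d × 24 = 28.10 h.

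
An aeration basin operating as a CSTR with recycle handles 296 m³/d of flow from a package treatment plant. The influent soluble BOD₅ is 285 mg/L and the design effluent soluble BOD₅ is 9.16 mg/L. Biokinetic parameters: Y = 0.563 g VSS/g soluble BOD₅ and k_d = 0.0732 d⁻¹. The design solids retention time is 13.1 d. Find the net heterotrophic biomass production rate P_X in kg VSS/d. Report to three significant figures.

P_X ≈ 23.5 kg VSS/d

Correct the yield for decay: Y_obs = Y/(1 + k_d θ_c) = 0.563 / (1 + 0.0732 × 13.1) = 0.563 / 1.959 = 0.2874.
Q·(S₀ − S) = 296 × (285 − 9.16) × 10⁻³ = 81.65 kg/d removed.
Biomass produced: P_X = Y_obs·Q·ΔS = 0.2874 × 81.65 ≈ 23.47 kg VSS/d.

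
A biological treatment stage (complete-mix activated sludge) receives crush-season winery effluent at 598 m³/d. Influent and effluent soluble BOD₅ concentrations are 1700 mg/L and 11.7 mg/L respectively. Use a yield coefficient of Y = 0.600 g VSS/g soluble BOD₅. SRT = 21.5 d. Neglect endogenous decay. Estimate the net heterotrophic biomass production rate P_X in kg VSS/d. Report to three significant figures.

With endogenous decay neglected, the observed yield equals the true yield: Y_obs = Y = 0.600 g VSS/g soluble BOD₅.
Mass of soluble BOD₅ removed per day: Q(S₀ − S) = 598 × 1688 g/m³ = 1010 kg/d.
Net biomass production P_X = Y_obs × Q·(S₀ − S) = 0.6000 × 1010 = 605.8 kg VSS/d.

P_X ≈ 606 kg VSS/d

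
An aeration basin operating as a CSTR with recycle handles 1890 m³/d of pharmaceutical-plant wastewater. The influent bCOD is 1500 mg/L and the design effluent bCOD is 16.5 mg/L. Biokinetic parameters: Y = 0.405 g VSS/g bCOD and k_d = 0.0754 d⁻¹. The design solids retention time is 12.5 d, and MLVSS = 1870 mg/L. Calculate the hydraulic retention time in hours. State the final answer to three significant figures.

τ ≈ 49.6 h

From the SRT design equation V = Y Q (S₀−S) θ_c / [X (1 + k_d θ_c)] = 0.405 × 1890 × (1500 − 16.5) × 12.5 / [1870 × (1 + 0.0754 × 12.5)] = 1.42×10^7 / 3632 = 3908 m³.
τ = V/Q = 3908/1890 = 2.068 d, or 49.62 h.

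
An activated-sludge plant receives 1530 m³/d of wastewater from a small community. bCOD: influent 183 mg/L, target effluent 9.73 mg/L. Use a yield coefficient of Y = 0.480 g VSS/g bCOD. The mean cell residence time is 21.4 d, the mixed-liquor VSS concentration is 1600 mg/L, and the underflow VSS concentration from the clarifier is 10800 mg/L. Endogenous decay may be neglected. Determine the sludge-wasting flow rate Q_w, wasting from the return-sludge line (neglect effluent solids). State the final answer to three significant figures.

Q_w ≈ 11.8 m³/d

With k_d = 0 the design equation reduces to V = Y Q (S₀−S) θ_c / X = 0.480 × 1530 × (183 − 9.73) × 21.4 / 1600 = 1702 m³.
Wasting from the return line (neglecting effluent solids): Q_w = V·X / (θ_c·X_r) = 1702 × 1600 / (21.4 × 10800) = 11.78 m³/d.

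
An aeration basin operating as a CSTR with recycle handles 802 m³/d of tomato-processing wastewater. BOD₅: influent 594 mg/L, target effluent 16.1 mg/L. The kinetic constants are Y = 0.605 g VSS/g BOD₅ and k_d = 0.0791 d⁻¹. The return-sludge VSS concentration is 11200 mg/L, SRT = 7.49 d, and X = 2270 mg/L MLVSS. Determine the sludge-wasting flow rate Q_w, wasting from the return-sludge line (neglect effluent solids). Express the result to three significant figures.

Steady-state biomass mass balance: V·X·(1 + k_d·θ_c) = Y·Q·(S₀ − S)·θ_c, so V = 0.605 × 802 × (594 − 16.1) × 7.49 / [2270 × (1 + 0.0791 × 7.49)] = 2.1×10^6 / 3615 = 581.0 m³.
θ_c = V·X/(Q_w·X_r) when wasting from the recycle, so Q_w = V·X/(θ_c·X_r) = 581.0 × 2270 / (7.49 × 11200) = 15.72 m³/d.

Q_w ≈ 15.7 m³/d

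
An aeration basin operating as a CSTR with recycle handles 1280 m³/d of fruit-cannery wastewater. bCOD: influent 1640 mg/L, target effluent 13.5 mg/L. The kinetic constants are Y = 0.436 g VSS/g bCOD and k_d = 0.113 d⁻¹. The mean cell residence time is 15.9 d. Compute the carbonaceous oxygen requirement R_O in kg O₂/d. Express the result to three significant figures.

Y_obs = Y / (1 + k_d θ_c) = 0.436 / (1 + 0.113 × 15.9) = 0.436 / 2.797 = 0.1559.
Mass of bCOD removed per day: Q(S₀ − S) = 1280 × 1626 g/m³ = 2082 kg/d.
P_X = Y_obs·Q·(S₀ − S) = 0.1559 × 2082 = 324.6 kg VSS/d.
R_O = Q·ΔS − 1.42 P_X = 2082 − 460.9 = 1621 kg O₂/d.

R_O ≈ 1620 kg O₂/d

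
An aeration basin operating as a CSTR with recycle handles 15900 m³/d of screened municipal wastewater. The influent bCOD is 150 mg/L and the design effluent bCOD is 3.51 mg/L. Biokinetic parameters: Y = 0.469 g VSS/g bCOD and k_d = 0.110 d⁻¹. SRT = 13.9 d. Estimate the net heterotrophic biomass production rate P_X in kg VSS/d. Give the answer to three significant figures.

Correct the yield for decay: Y_obs = Y/(1 + k_d θ_c) = 0.469 / (1 + 0.110 × 13.9) = 0.469 / 2.529 = 0.1854.
Q·(S₀ − S) = 15900 × (150 − 3.51) × 10⁻³ = 2329 kg/d removed.
Net biomass production P_X = Y_obs × Q·(S₀ − S) = 0.1854 × 2329 = 431.9 kg VSS/d.

P_X ≈ 432 kg VSS/d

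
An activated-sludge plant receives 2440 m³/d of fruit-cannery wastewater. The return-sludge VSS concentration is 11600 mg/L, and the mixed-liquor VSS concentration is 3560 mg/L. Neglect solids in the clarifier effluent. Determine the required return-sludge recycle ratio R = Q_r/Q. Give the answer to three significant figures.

Solids balance on the clarifier gives (1+R)X = R·X_r, so R = X/(X_r − X) = 3560 / (11600 − 3560) = 0.4428.

R ≈ 0.443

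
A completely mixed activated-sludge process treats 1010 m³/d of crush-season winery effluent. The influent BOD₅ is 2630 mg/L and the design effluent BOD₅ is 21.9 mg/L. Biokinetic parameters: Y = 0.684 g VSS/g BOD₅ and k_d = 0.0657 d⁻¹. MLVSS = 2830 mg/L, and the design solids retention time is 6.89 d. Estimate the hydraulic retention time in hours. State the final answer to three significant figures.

From the SRT design equation V = Y Q (S₀−S) θ_c / [X (1 + k_d θ_c)] = 0.684 × 1010 × (2630 − 21.9) × 6.89 / [2830 × (1 + 0.0657 × 6.89)] = 1.24×10^7 / 4111 = 3020 m³.
HRT = V/Q = 3020 m³ / 1010 m³·d⁻¹ = 2.990 d × 24 = 71.76 h.

τ ≈ 71.8 h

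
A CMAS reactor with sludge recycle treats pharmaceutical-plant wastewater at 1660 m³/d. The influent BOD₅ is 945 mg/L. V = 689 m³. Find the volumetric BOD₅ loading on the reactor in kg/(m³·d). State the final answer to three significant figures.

Applied BOD₅ load per unit volume = Q·S₀/V = (1660 × 945/1000)/689.0 = 2.277 kg BOD₅·m⁻³·d⁻¹.

L_v ≈ 2.28 kg BOD₅/(m³·d)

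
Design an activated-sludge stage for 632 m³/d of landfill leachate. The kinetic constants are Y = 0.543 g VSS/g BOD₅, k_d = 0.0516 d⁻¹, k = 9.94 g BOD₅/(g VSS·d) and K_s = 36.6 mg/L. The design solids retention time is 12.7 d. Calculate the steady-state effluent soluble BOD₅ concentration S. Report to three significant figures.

For a completely mixed reactor with recycle the Lawrence–McCarty relation gives S = K_s·(1 + k_d·θ_c) / [θ_c·(Y·k − k_d) − 1] = 36.6 × (1 + 0.0516 × 12.7) / [12.7 × (0.543 × 9.94 − 0.0516) − 1] = 60.58 / 66.89 = 0.9057 mg/L.

S ≈ 0.906 mg/L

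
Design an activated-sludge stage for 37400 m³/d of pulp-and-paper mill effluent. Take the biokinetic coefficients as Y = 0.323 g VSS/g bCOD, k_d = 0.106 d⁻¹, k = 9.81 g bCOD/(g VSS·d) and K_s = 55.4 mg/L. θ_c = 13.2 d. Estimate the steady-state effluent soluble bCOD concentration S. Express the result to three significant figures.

S ≈ 3.37 mg/L

For a completely mixed reactor with recycle the Lawrence–McCarty relation gives S = K_s·(1 + k_d·θ_c) / [θ_c·(Y·k − k_d) − 1] = 55.4 × (1 + 0.106 × 13.2) / [13.2 × (0.323 × 9.81 − 0.106) − 1] = 132.9 / 39.43 = 3.371 mg/L.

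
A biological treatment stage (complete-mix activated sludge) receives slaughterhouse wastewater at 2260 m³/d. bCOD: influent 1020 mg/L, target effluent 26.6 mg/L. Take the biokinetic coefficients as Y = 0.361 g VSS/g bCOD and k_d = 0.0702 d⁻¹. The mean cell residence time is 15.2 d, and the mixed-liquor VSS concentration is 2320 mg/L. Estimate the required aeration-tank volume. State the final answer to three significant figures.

V ≈ 2570 m³

From the SRT design equation V = Y Q (S₀−S) θ_c / [X (1 + k_d θ_c)] = 0.361 × 2260 × (1020 − 26.6) × 15.2 / [2320 × (1 + 0.0702 × 15.2)] = 1.23×10^7 / 4796 = 2569 m³.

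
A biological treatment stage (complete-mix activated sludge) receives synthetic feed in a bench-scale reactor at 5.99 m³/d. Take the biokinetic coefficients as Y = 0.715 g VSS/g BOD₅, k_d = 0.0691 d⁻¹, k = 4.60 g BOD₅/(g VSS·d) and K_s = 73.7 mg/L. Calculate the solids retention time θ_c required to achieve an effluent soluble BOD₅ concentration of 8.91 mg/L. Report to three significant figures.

θ_c ≈ 3.50 d

At the target effluent, Y k S/(K_s+S) = 0.715×4.60×8.91/82.61 = 0.3547 d⁻¹.
Then 1/θ_c = μ − k_d = 0.3547 − 0.0691 = 0.2856 d⁻¹, giving θ_c = 3.501 d.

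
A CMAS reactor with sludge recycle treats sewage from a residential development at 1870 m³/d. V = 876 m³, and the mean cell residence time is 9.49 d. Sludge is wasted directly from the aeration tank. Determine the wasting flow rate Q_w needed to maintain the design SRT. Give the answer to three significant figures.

With mixed-liquor wasting, θ_c = V/Q_w, so Q_w = V/θ_c = 876.0/9.49 = 92.31 m³/d.

Q_w ≈ 92.3 m³/d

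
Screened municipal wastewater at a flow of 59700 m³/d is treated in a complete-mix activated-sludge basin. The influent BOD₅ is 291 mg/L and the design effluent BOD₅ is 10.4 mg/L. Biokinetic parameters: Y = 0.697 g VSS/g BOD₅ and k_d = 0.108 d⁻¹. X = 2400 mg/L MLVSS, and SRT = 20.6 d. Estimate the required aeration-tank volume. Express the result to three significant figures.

Rearranging the biomass balance for a CMAS with decay, V = Y·Q·ΔS·θ_c / [X·(1+k_d θ_c)] = 0.697 × 59700 × (291 − 10.4) × 20.6 / [2400 × (1 + 0.108 × 20.6)] = 2.41×10^8 / 7740 = 31078 m³.

V ≈ 31100 m³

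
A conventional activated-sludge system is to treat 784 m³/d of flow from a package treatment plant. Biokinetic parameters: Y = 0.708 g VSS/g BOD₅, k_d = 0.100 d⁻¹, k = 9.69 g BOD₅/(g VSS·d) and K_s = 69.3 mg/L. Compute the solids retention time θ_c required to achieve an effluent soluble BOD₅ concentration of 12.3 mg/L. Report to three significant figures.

At the target effluent, Y k S/(K_s+S) = 0.708×9.69×12.3/81.60 = 1.034 d⁻¹.
Then 1/θ_c = μ − k_d = 1.034 − 0.100 = 0.9341 d⁻¹, giving θ_c = 1.071 d.

θ_c ≈ 1.07 d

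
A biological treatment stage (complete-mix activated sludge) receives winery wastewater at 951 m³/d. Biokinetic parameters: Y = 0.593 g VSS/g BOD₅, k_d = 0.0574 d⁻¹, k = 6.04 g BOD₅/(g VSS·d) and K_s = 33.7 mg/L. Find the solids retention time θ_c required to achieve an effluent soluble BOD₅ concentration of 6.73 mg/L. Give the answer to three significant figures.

At the target effluent, Y k S/(K_s+S) = 0.593×6.04×6.73/40.43 = 0.5962 d⁻¹.
1/θ_c = 0.5962 − 0.0574 = 0.5388 d⁻¹, so θ_c = 1.856 d.

θ_c ≈ 1.86 d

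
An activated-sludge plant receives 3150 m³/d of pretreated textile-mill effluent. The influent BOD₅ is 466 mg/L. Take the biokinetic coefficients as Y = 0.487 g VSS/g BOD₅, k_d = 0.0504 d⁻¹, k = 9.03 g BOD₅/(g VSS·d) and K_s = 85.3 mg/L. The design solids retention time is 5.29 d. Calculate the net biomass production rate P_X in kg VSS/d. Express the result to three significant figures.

P_X ≈ 558 kg VSS/d

Effluent substrate depends only on kinetics and SRT: S = K_s(1 + k_d θ_c) / [θ_c(Yk − k_d) − 1] = 85.3 × (1 + 0.0504 × 5.29) / [5.29 × (0.487 × 9.03 − 0.0504) − 1] = 108.0 / 22.00 = 4.912 mg/L.
Correct the yield for decay: Y_obs = Y/(1 + k_d θ_c) = 0.487 / (1 + 0.0504 × 5.29) = 0.487 / 1.267 = 0.3845.
Substrate removed = Q·(S₀ − S) = 3150 m³/d × (466 − 4.91) g/m³ = 1.45×10^6 g/d = 1452 kg/d.
Net biomass production P_X = Y_obs × Q·(S₀ − S) = 0.3845 × 1452 = 558.4 kg VSS/d.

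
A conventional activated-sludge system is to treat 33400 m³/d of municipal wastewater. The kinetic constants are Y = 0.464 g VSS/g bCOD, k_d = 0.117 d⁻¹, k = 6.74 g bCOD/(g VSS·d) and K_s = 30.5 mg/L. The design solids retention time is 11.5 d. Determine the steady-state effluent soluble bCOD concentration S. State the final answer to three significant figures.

From the Monod/SRT balance for a CMAS, S = K_s·(1+k_d θ_c)/[θ_c·(Y k − k_d) − 1] = 30.5 × (1 + 0.117 × 11.5) / [11.5 × (0.464 × 6.74 − 0.117) − 1] = 71.54 / 33.62 = 2.128 mg/L.

S ≈ 2.13 mg/L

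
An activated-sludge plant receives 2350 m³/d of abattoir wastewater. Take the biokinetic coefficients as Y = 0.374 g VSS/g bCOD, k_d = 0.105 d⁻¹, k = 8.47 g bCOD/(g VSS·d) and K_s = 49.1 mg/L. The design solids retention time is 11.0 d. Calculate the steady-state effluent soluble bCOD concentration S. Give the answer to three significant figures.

For a completely mixed reactor with recycle the Lawrence–McCarty relation gives S = K_s·(1 + k_d·θ_c) / [θ_c·(Y·k − k_d) − 1] = 49.1 × (1 + 0.105 × 11.0) / [11.0 × (0.374 × 8.47 − 0.105) − 1] = 105.8 / 32.69 = 3.237 mg/L.

S ≈ 3.24 mg/L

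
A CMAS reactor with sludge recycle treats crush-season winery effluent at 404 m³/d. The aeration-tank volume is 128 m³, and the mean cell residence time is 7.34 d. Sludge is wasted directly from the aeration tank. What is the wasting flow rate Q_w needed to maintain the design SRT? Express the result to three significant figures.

With mixed-liquor wasting, θ_c = V/Q_w, so Q_w = V/θ_c = 128.0/7.34 = 17.44 m³/d.

Q_w ≈ 17.4 m³/d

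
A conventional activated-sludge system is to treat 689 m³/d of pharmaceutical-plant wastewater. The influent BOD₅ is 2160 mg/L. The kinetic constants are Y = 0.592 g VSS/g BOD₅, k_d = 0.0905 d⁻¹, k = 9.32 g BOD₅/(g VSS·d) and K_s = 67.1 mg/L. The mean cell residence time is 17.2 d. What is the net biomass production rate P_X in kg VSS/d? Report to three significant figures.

Effluent substrate depends only on kinetics and SRT: S = K_s(1 + k_d θ_c) / [θ_c(Yk − k_d) − 1] = 67.1 × (1 + 0.0905 × 17.2) / [17.2 × (0.592 × 9.32 − 0.0905) − 1] = 171.5 / 92.34 = 1.858 mg/L.
The observed yield is Y_obs = Y/(1 + k_d·θ_c) = 0.592 / (1 + 0.0905 × 17.2) = 0.592 / 2.557 = 0.2316 g VSS per g BOD₅ removed.
ΔS = 2160 − 1.86 = 2158 mg/L, so the substrate removal rate is 689 × 2158/1000 = 1487 kg BOD₅/d.
P_X = Y_obs · Q(S₀ − S) = 0.2316 × 1487 = 344.3 kg VSS/d.

P_X ≈ 344 kg VSS/d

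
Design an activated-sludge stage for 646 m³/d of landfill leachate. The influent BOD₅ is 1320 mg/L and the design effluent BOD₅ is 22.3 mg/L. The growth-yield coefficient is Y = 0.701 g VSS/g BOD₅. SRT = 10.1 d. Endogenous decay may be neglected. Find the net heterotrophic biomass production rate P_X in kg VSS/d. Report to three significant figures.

With endogenous decay neglected, the observed yield equals the true yield: Y_obs = Y = 0.701 g VSS/g BOD₅.
Q·(S₀ − S) = 646 × (1320 − 22.3) × 10⁻³ = 838.3 kg/d removed.
P_X = Y_obs · Q(S₀ − S) = 0.7010 × 838.3 = 587.7 kg VSS/d.

P_X ≈ 588 kg VSS/d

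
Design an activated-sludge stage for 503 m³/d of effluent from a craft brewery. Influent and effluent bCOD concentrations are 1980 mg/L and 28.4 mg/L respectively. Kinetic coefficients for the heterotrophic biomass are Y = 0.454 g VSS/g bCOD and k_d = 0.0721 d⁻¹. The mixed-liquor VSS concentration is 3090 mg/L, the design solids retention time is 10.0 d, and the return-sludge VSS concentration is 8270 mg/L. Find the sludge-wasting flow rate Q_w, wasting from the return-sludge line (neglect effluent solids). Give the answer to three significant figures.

Q_w ≈ 31.3 m³/d

From the SRT design equation V = Y Q (S₀−S) θ_c / [X (1 + k_d θ_c)] = 0.454 × 503 × (1980 − 28.4) × 10.0 / [3090 × (1 + 0.0721 × 10.0)] = 4.46×10^6 / 5318 = 838.1 m³.
Q_w = (V·X)/(θ_c X_r) = 838.1 × 3090 / (10.0 × 8270) = 31.31 m³/d.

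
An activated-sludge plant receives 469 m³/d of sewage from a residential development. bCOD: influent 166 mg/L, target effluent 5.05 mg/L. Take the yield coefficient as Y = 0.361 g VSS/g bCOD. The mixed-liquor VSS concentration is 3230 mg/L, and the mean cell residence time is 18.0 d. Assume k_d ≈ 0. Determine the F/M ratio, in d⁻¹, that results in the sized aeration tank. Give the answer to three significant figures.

V·X = Y·Q·ΔS·θ_c gives V = 0.361 × 469 × (166 − 5.05) × 18.0 / 3230 = 151.9 m³.
Food-to-microorganism ratio F/M = Q S₀ / (V X) = 469 × 166 / (151.9 × 3230) = 0.1587 d⁻¹.

F/M ≈ 0.159 d⁻¹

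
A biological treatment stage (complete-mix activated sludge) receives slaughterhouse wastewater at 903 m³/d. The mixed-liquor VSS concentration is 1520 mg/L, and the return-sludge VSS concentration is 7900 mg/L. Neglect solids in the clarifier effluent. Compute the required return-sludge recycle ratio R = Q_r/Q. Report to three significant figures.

Solids balance on the clarifier gives (1+R)X = R·X_r, so R = X/(X_r − X) = 1520 / (7900 − 1520) = 0.2382.

R ≈ 0.238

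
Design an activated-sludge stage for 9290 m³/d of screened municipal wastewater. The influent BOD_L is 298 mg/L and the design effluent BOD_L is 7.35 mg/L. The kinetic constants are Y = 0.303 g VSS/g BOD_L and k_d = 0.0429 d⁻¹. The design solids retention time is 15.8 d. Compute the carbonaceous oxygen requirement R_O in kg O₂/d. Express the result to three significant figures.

R_O ≈ 2010 kg O₂/d

The observed yield is Y_obs = Y/(1 + k_d·θ_c) = 0.303 / (1 + 0.0429 × 15.8) = 0.303 / 1.678 = 0.1806 g VSS per g BOD_L removed.
Q·(S₀ − S) = 9290 × (298 − 7.35) × 10⁻³ = 2700 kg/d removed.
Biomass synthesised: P_X = Y_obs × 2700 = 487.6 kg VSS/d.
R_O = Q·(S₀ − S) − 1.42·P_X = 2700 − 1.42 × 487.6 = 2008 kg O₂/d.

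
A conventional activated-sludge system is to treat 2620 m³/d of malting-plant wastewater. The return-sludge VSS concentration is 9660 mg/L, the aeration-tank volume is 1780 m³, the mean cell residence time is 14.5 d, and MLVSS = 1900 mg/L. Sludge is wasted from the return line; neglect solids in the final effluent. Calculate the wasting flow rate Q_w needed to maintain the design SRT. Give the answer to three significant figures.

Q_w ≈ 24.1 m³/d

θ_c = V·X/(Q_w·X_r) when wasting from the recycle, so Q_w = V·X/(θ_c·X_r) = 1780 × 1900 / (14.5 × 9660) = 24.15 m³/d.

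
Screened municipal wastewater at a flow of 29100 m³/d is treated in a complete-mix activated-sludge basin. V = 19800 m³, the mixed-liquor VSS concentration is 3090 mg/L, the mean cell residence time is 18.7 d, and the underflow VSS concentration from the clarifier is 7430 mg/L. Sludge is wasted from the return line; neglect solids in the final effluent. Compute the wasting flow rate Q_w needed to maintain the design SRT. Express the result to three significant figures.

θ_c = V·X/(Q_w·X_r) when wasting from the recycle, so Q_w = V·X/(θ_c·X_r) = 19800 × 3090 / (18.7 × 7430) = 440.3 m³/d.

Q_w ≈ 440 m³/d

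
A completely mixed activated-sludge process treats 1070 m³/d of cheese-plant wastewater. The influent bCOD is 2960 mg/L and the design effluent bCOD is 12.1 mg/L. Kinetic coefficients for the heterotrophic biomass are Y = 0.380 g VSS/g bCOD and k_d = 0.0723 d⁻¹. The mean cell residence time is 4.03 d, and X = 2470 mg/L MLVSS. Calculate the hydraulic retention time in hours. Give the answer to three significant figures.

Rearranging the biomass balance for a CMAS with decay, V = Y·Q·ΔS·θ_c / [X·(1+k_d θ_c)] = 0.380 × 1070 × (2960 − 12.1) × 4.03 / [2470 × (1 + 0.0723 × 4.03)] = 4.83×10^6 / 3190 = 1514 m³.
HRT = V/Q = 1514 m³ / 1070 m³·d⁻¹ = 1.415 d × 24 = 33.97 h.

τ ≈ 34.0 h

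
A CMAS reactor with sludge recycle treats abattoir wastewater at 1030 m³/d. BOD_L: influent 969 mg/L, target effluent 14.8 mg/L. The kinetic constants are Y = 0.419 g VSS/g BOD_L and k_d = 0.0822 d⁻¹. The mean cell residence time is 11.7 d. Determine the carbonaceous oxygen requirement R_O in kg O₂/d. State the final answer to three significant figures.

R_O ≈ 685 kg O₂/d

Y_obs = Y / (1 + k_d θ_c) = 0.419 / (1 + 0.0822 × 11.7) = 0.419 / 1.962 = 0.2136.
Mass of BOD_L removed per day: Q(S₀ − S) = 1030 × 954.2 g/m³ = 982.8 kg/d.
Biomass synthesised: P_X = Y_obs × 982.8 = 209.9 kg VSS/d.
R_O = Q·(S₀ − S) − 1.42·P_X = 982.8 − 1.42 × 209.9 = 684.7 kg O₂/d.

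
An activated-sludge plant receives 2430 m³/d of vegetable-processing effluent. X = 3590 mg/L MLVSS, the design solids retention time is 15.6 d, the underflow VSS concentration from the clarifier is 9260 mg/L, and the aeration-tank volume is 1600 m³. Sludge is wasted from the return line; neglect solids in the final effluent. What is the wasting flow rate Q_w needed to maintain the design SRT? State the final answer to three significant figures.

Q_w ≈ 39.8 m³/d

θ_c = V·X/(Q_w·X_r) when wasting from the recycle, so Q_w = V·X/(θ_c·X_r) = 1600 × 3590 / (15.6 × 9260) = 39.76 m³/d.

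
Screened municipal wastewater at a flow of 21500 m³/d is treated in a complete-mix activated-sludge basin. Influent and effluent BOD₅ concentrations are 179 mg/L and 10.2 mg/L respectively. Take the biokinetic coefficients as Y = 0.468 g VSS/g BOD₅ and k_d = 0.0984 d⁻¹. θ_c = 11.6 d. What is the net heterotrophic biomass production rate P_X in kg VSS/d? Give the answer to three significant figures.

P_X ≈ 793 kg VSS/d

Observed yield with endogenous decay: Y_obs = Y / (1 + k_d·θ_c) = 0.468 / (1 + 0.0984 × 11.6) = 0.468 / 2.141 = 0.2185 g VSS/g BOD₅.
ΔS = 179 − 10.2 = 168.8 mg/L, so the substrate removal rate is 21500 × 168.8/1000 = 3629 kg BOD₅/d.
P_X = Y_obs · Q(S₀ − S) = 0.2185 × 3629 = 793.1 kg VSS/d.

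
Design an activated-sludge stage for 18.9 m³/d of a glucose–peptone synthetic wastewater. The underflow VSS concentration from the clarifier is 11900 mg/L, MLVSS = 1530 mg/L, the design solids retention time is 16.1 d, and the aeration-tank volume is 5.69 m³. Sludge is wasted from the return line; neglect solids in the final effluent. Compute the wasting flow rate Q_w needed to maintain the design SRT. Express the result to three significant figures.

Q_w = (V·X)/(θ_c X_r) = 5.690 × 1530 / (16.1 × 11900) = 0.04544 m³/d.

Q_w ≈ 0.0454 m³/d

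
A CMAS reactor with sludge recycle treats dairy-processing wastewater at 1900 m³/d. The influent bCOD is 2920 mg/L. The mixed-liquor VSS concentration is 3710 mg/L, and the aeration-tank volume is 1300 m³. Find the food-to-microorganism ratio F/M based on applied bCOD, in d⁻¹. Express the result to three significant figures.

Food-to-microorganism ratio F/M = Q S₀ / (V X) = 1900 × 2920 / (1300 × 3710) = 1.150 d⁻¹.

F/M ≈ 1.15 d⁻¹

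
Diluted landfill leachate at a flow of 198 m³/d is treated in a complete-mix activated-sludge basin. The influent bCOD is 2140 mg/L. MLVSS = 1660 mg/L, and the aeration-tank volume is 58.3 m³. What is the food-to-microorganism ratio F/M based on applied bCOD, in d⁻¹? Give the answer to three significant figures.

Food-to-microorganism ratio F/M = Q S₀ / (V X) = 198 × 2140 / (58.30 × 1660) = 4.378 d⁻¹.

F/M ≈ 4.38 d⁻¹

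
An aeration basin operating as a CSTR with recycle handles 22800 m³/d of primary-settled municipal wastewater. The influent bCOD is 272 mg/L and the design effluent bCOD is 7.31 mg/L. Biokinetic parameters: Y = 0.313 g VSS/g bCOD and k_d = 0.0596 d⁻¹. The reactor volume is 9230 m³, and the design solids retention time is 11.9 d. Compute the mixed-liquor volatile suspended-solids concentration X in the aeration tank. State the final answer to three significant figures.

Solving the biomass balance for X: X = Y Q (S₀−S) θ_c / [V (1+k_d θ_c)] = 0.313 × 22800 × (272 − 7.31) × 11.9 / [9230 × (1 + 0.0596 × 11.9)] = 1425 mg/L.

X ≈ 1420 mg/L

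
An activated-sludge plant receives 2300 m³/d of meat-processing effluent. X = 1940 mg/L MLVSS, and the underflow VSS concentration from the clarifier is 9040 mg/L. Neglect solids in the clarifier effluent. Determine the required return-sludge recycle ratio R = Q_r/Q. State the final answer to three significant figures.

R ≈ 0.273

Solids balance on the clarifier gives (1+R)X = R·X_r, so R = X/(X_r − X) = 1940 / (9040 − 1940) = 0.2732.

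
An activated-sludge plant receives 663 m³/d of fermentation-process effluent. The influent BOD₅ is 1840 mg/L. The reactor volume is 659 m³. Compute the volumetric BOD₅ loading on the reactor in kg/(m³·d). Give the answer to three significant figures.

L_v ≈ 1.85 kg BOD₅/(m³·d)

L_v = Q S₀ / V = 663 × 1840 × 10⁻³ / 659.0 = 1.851 kg/(m³·d).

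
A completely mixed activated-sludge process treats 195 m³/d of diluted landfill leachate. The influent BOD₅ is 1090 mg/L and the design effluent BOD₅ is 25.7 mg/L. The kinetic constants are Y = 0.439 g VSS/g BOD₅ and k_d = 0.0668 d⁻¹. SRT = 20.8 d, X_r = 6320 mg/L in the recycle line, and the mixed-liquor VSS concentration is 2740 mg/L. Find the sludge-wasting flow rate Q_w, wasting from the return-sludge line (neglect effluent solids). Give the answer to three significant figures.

Q_w ≈ 6.03 m³/d

Steady-state biomass mass balance: V·X·(1 + k_d·θ_c) = Y·Q·(S₀ − S)·θ_c, so V = 0.439 × 195 × (1090 − 25.7) × 20.8 / [2740 × (1 + 0.0668 × 20.8)] = 1.9×10^6 / 6547 = 289.5 m³.
θ_c = V·X/(Q_w·X_r) when wasting from the recycle, so Q_w = V·X/(θ_c·X_r) = 289.5 × 2740 / (20.8 × 6320) = 6.033 m³/d.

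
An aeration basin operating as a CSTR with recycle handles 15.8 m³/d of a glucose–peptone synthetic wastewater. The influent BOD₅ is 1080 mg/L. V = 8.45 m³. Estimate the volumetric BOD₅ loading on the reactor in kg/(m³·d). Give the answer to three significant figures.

L_v ≈ 2.02 kg BOD₅/(m³·d)

Volumetric loading L_v = Q·S₀ / V = 15.8 × 1080 g/m³ / 8.450 m³ = 2019 g/(m³·d) = 2.019 kg BOD₅/(m³·d).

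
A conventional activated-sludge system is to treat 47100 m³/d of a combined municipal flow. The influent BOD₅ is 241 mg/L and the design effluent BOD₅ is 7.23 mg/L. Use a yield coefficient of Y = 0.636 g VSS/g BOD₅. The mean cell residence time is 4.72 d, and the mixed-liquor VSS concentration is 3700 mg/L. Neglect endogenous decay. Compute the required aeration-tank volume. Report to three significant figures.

V ≈ 8930 m³

Biomass mass balance (decay neglected): V·X = Y·Q·(S₀ − S)·θ_c, so V = 0.636 × 47100 × (241 − 7.23) × 4.72 / 3700 = 8933 m³.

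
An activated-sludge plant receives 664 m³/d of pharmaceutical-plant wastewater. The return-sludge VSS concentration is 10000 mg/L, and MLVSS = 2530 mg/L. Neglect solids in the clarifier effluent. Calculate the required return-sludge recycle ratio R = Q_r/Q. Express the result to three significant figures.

R ≈ 0.339

R = Q_r/Q = X/(X_r − X) = 2530 / (10000 − 2530) = 0.3387.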